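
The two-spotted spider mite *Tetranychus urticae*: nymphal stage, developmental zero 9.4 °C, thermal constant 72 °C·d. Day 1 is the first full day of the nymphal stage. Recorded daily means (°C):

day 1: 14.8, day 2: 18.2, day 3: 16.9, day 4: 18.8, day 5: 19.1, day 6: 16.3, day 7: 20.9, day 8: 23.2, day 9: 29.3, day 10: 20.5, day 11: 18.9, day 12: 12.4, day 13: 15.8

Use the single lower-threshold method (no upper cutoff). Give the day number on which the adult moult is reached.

day 8

Daily DD above 9.4 °C: 5.4, 8.8, 7.5, 9.4, 9.7, 6.9, 11.5, 13.8, 19.9, 11.1, 9.5, 3.0, 6.4.
Cumulative: 5.4, 14.2, 21.7, 31.1, 40.8, 47.7, 59.2, 73.0, 92.9, 104.0, 113.5, 116.5, 122.9.
The total first reaches 72 DD on day 8.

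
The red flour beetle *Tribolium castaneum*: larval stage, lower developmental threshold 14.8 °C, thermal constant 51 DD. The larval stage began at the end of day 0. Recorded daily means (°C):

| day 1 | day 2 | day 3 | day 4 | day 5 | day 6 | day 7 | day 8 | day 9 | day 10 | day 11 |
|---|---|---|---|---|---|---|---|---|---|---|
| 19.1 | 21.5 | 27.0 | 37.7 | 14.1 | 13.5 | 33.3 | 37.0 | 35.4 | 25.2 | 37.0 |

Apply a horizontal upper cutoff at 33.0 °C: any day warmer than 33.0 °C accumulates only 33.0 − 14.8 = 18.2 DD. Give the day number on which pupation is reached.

Daily DD above 14.8 °C (capped at 18.2): 4.3, 6.7, 12.2, 18.2, 0.0, 0.0, 18.2, 18.2, 18.2, 10.4, 18.2.
Cumulative: 4.3, 11.0, 23.2, 41.4, 41.4, 41.4, 59.6, 77.8, 96.0, 106.4, 124.6.
The total first reaches 51 DD on day 7.

day 7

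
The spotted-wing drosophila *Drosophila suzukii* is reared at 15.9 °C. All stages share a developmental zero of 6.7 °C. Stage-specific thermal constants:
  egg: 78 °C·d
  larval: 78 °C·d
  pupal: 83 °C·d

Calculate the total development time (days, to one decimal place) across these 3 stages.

Daily accumulation at 15.9 °C = 15.9 − 6.7 = 9.2 DD/day.
Total K = 78 + 78 + 83 = 239 DD.
Total duration = 239 / 9.2 = 25.978 ≈ 26.0 days.

26.0 days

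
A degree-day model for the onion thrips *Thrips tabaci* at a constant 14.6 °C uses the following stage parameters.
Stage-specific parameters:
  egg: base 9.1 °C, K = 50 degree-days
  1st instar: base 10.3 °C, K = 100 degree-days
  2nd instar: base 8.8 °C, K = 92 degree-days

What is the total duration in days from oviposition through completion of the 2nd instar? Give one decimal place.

48.2 days

egg: 50 / (14.6 − 9.1) = 50 / 5.5 = 9.091 d.
1st instar: 100 / (14.6 − 10.3) = 100 / 4.3 = 23.256 d.
2nd instar: 92 / (14.6 − 8.8) = 92 / 5.8 = 15.862 d.
Sum = 48.209 ≈ 48.2 days.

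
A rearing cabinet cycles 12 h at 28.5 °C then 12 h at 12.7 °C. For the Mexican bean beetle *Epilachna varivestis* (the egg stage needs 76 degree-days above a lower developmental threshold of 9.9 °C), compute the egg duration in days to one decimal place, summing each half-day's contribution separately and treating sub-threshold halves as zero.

7.1 days

Day half: max(0, 28.5 − 9.9) × 0.5 = 18.6 × 0.5 = 9.30 DD.
Night half: max(0, 12.7 − 9.9) × 0.5 = 2.8 × 0.5 = 1.40 DD.
Per 24 h: 10.70 DD/day.
Duration = 76 / 10.70 = 7.103 ≈ 7.1 days.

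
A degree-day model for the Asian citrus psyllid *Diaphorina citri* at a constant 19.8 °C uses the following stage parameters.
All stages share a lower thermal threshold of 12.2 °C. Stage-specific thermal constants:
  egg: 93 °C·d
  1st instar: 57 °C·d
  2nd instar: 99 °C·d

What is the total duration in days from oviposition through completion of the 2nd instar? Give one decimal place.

32.8 days

Daily accumulation at 19.8 °C = 19.8 − 12.2 = 7.6 DD/day.
Total K = 93 + 57 + 99 = 249 DD.
Total duration = 249 / 7.6 = 32.763 ≈ 32.8 days.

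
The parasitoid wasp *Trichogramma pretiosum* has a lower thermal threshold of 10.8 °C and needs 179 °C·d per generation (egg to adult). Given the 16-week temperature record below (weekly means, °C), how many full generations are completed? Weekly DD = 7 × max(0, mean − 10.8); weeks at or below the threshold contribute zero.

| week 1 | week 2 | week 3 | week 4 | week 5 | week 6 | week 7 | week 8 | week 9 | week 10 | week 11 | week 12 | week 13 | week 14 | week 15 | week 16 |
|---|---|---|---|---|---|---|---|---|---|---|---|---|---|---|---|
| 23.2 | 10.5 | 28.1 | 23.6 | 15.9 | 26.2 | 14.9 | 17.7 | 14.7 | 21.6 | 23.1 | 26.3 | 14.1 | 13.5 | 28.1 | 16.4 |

5 generations

Weekly DD (7 × max(0, T̄ − 10.8)): 86.8, 0.0, 121.1, 89.6, 35.7, 107.8, 28.7, 48.3, 27.3, 75.6, 86.1, 108.5, 23.1, 18.9, 121.1, 39.2.
Season total = 1017.8 DD.
Complete generations = ⌊1017.8 / 179⌋ = 5.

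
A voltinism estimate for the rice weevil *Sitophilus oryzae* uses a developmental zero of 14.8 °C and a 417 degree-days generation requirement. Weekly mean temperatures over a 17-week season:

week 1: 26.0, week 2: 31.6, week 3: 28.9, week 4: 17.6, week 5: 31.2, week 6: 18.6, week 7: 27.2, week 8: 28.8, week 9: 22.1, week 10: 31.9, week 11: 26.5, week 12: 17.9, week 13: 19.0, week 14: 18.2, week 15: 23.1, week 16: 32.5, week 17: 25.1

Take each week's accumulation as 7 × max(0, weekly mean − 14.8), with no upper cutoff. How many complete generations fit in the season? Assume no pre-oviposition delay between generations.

Weekly DD (7 × max(0, T̄ − 14.8)): 78.4, 117.6, 98.7, 19.6, 114.8, 26.6, 86.8, 98.0, 51.1, 119.7, 81.9, 21.7, 29.4, 23.8, 58.1, 123.9, 72.1.
Season total = 1222.2 DD.
Complete generations = ⌊1222.2 / 417⌋ = 2.

2 generations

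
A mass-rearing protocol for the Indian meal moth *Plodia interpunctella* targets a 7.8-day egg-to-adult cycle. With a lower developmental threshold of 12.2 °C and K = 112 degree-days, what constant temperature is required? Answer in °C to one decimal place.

Required daily accumulation = 112 / 7.8 = 14.359 DD/day.
T = T_base + 14.359 = 12.2 + 14.359 = 26.559 ≈ 26.6 °C.

26.6 °C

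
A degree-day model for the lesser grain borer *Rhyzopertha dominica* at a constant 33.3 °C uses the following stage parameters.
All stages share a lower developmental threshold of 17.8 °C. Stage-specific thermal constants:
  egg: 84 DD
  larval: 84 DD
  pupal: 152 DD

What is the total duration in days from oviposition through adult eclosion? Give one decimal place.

20.6 days

Daily accumulation at 33.3 °C = 33.3 − 17.8 = 15.5 DD/day.
Total K = 84 + 84 + 152 = 320 DD.
Total duration = 320 / 15.5 = 20.645 ≈ 20.6 days.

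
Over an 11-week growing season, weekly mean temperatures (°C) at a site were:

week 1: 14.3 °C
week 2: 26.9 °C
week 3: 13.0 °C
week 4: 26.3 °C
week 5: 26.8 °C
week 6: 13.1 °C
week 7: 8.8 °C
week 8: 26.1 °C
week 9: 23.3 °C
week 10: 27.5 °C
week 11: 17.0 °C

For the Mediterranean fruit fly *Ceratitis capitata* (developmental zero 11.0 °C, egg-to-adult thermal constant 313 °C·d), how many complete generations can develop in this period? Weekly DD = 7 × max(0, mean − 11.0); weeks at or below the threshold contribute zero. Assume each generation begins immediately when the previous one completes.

2 generations

Weekly DD (7 × max(0, T̄ − 11.0)): 23.1, 111.3, 14.0, 107.1, 110.6, 14.7, 0.0, 105.7, 86.1, 115.5, 42.0.
Season total = 730.1 DD.
Complete generations = ⌊730.1 / 313⌋ = 2.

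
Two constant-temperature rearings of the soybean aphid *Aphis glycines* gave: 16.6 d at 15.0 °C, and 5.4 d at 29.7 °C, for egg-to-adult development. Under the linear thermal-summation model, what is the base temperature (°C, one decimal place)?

7.9 °C

Equal thermal constants: D₁(T₁ − T_b) = D₂(T₂ − T_b).
16.6·(15.0 − T_b) = 5.4·(29.7 − T_b)
T_b = (16.6·15.0 − 5.4·29.7) / (16.6 − 5.4) = 88.62 / 11.2 = 7.913 °C ≈ 7.9 °C.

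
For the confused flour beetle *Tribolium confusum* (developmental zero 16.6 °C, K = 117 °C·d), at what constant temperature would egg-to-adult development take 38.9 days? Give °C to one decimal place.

Required daily accumulation = 117 / 38.9 = 3.008 DD/day.
T = T_base + 3.008 = 16.6 + 3.008 = 19.608 ≈ 19.6 °C.

19.6 °C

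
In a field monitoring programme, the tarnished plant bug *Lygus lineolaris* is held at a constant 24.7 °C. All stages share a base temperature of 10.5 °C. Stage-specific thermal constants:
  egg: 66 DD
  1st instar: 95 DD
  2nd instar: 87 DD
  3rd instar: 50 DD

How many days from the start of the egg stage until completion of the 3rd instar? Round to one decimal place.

Daily accumulation at 24.7 °C = 24.7 − 10.5 = 14.2 DD/day.
Total K = 66 + 95 + 87 + 50 = 298 DD.
Total duration = 298 / 14.2 = 20.986 ≈ 21.0 days.

21.0 days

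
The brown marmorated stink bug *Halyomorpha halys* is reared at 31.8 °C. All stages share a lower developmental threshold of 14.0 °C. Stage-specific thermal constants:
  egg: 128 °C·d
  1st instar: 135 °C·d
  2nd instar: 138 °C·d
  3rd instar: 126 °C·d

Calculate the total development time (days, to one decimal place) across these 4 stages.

29.6 days

Daily accumulation at 31.8 °C = 31.8 − 14.0 = 17.8 DD/day.
Total K = 128 + 135 + 138 + 126 = 527 DD.
Total duration = 527 / 17.8 = 29.607 ≈ 29.6 days.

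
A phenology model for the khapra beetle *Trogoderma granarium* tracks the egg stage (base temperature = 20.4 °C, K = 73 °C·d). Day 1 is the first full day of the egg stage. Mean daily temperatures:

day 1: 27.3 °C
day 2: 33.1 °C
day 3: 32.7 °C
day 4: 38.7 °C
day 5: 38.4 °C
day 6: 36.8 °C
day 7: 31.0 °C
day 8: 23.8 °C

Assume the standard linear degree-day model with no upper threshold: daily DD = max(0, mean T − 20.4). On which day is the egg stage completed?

day 6

Daily DD above 20.4 °C: 6.9, 12.7, 12.3, 18.3, 18.0, 16.4, 10.6, 3.4.
Cumulative: 6.9, 19.6, 31.9, 50.2, 68.2, 84.6, 95.2, 98.6.
The total first reaches 73 DD on day 6.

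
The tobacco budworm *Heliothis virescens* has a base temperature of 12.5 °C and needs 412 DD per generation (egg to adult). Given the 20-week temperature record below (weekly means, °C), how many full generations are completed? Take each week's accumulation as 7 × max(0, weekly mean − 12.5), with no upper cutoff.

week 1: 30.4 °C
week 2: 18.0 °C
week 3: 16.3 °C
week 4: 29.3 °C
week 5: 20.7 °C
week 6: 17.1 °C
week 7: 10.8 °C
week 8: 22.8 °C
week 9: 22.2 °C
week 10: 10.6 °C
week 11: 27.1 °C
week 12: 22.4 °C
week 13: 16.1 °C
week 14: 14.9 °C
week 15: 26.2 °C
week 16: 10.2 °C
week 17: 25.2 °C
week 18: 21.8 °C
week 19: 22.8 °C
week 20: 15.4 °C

2 generations

Weekly DD (7 × max(0, T̄ − 12.5)): 125.3, 38.5, 26.6, 117.6, 57.4, 32.2, 0.0, 72.1, 67.9, 0.0, 102.2, 69.3, 25.2, 16.8, 95.9, 0.0, 88.9, 65.1, 72.1, 20.3.
Season total = 1093.4 DD.
Complete generations = ⌊1093.4 / 412⌋ = 2.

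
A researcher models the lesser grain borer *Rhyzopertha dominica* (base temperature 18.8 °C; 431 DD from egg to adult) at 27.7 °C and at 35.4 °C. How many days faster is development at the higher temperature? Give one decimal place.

At 27.7 °C: 431 / (27.7 − 18.8) = 431 / 8.9 = 48.427 d.
At 35.4 °C: 431 / (35.4 − 18.8) = 431 / 16.6 = 25.964 d.
Difference = |48.427 − 25.964| = 22.463 ≈ 22.5 days.

22.5 days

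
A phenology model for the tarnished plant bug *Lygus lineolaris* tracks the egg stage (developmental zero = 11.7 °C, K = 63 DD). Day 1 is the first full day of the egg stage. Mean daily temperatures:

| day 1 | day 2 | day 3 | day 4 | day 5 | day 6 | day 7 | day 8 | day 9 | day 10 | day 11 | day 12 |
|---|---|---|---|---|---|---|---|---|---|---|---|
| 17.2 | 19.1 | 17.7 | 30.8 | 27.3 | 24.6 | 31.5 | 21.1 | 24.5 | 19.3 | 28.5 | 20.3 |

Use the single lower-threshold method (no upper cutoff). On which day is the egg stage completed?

Daily DD above 11.7 °C: 5.5, 7.4, 6.0, 19.1, 15.6, 12.9, 19.8, 9.4, 12.8, 7.6, 16.8, 8.6.
Cumulative: 5.5, 12.9, 18.9, 38.0, 53.6, 66.5, 86.3, 95.7, 108.5, 116.1, 132.9, 141.5.
The total first reaches 63 DD on day 6.

day 6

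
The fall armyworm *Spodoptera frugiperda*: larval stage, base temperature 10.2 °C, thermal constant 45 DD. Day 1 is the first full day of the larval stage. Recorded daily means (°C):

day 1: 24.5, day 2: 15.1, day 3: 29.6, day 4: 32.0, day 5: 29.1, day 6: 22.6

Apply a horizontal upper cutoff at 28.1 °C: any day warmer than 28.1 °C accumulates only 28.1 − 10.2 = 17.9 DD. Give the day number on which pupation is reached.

day 4

Daily DD above 10.2 °C (capped at 17.9): 14.3, 4.9, 17.9, 17.9, 17.9, 12.4.
Cumulative: 14.3, 19.2, 37.1, 55.0, 72.9, 85.3.
The total first reaches 45 DD on day 4.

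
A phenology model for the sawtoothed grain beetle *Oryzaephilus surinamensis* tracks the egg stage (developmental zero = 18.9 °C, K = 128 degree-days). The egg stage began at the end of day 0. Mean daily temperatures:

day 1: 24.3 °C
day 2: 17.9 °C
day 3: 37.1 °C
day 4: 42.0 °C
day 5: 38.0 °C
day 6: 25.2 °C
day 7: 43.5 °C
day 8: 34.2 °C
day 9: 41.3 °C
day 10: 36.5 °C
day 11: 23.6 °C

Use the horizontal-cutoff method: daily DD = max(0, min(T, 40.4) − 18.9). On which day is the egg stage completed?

day 9

Daily DD above 18.9 °C (capped at 21.5): 5.4, 0.0, 18.2, 21.5, 19.1, 6.3, 21.5, 15.3, 21.5, 17.6, 4.7.
Cumulative: 5.4, 5.4, 23.6, 45.1, 64.2, 70.5, 92.0, 107.3, 128.8, 146.4, 151.1.
The total first reaches 128 DD on day 9.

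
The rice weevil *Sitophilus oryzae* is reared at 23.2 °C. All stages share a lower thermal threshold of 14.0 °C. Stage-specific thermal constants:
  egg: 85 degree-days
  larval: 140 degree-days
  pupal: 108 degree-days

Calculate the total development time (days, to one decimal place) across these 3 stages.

Daily accumulation at 23.2 °C = 23.2 − 14.0 = 9.2 DD/day.
Total K = 85 + 140 + 108 = 333 DD.
Total duration = 333 / 9.2 = 36.196 ≈ 36.2 days.

36.2 days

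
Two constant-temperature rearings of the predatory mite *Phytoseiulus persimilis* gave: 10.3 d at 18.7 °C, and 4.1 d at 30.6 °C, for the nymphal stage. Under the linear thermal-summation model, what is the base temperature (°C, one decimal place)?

Linear rate model ⇒ the product D·(T − T_b) is constant across temperatures.
10.3·(18.7 − T_b) = 4.1·(30.6 − T_b)
T_b = (10.3·18.7 − 4.1·30.6) / (10.3 − 4.1) = 67.15 / 6.2 = 10.831 °C ≈ 10.8 °C.

10.8 °C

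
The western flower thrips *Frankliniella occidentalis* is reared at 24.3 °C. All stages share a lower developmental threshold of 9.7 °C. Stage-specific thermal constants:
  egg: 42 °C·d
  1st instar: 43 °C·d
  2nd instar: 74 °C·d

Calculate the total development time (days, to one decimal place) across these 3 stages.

10.9 days

Daily accumulation at 24.3 °C = 24.3 − 9.7 = 14.6 DD/day.
Total K = 42 + 43 + 74 = 159 DD.
Total duration = 159 / 14.6 = 10.890 ≈ 10.9 days.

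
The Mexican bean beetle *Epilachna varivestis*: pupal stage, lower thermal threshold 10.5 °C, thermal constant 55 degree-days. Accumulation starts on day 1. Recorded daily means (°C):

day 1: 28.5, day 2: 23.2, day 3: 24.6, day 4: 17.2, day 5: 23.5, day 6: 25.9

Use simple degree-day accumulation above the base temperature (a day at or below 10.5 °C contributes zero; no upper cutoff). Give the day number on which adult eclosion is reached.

Daily DD above 10.5 °C: 18.0, 12.7, 14.1, 6.7, 13.0, 15.4.
Cumulative: 18.0, 30.7, 44.8, 51.5, 64.5, 79.9.
The total first reaches 55 DD on day 5.

day 5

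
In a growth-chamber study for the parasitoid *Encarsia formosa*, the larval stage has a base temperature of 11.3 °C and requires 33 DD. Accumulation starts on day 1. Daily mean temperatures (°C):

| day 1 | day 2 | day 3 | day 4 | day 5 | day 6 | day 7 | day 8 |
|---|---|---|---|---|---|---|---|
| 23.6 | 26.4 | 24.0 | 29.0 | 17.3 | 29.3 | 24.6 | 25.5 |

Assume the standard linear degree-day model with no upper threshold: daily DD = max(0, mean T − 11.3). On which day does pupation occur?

day 3

Daily DD above 11.3 °C: 12.3, 15.1, 12.7, 17.7, 6.0, 18.0, 13.3, 14.2.
Cumulative: 12.3, 27.4, 40.1, 57.8, 63.8, 81.8, 95.1, 109.3.
The total first reaches 33 DD on day 3.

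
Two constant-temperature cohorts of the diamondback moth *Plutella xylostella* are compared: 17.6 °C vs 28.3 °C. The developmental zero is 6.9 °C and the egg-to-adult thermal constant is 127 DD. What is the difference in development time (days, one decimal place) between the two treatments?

5.9 days

At 17.6 °C: 127 / (17.6 − 6.9) = 127 / 10.7 = 11.869 d.
At 28.3 °C: 127 / (28.3 − 6.9) = 127 / 21.4 = 5.935 d.
Difference = |11.869 − 5.935| = 5.935 ≈ 5.9 days.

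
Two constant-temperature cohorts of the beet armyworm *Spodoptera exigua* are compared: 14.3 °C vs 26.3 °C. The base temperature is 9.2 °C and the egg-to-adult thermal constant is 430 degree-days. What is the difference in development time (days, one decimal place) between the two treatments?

At 14.3 °C: 430 / (14.3 − 9.2) = 430 / 5.1 = 84.314 d.
At 26.3 °C: 430 / (26.3 − 9.2) = 430 / 17.1 = 25.146 d.
Difference = |84.314 − 25.146| = 59.168 ≈ 59.2 days.

59.2 days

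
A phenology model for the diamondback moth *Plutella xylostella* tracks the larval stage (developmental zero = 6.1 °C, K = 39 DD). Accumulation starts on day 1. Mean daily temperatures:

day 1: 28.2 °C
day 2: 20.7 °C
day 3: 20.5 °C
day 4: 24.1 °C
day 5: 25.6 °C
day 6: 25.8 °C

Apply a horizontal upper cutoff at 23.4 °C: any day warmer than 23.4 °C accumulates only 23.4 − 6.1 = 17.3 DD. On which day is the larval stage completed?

day 3

Daily DD above 6.1 °C (capped at 17.3): 17.3, 14.6, 14.4, 17.3, 17.3, 17.3.
Cumulative: 17.3, 31.9, 46.3, 63.6, 80.9, 98.2.
The total first reaches 39 DD on day 3.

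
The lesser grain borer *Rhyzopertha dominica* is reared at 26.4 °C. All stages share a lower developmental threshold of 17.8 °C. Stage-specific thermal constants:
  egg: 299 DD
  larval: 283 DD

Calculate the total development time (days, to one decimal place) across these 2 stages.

Daily accumulation at 26.4 °C = 26.4 − 17.8 = 8.6 DD/day.
Total K = 299 + 283 = 582 DD.
Total duration = 582 / 8.6 = 67.674 ≈ 67.7 days.

67.7 days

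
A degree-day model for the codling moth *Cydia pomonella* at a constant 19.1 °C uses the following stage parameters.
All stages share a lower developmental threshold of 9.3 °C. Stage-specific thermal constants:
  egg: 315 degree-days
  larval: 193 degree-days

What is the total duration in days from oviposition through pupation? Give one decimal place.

51.8 days

Daily accumulation at 19.1 °C = 19.1 − 9.3 = 9.8 DD/day.
Total K = 315 + 193 = 508 DD.
Total duration = 508 / 9.8 = 51.837 ≈ 51.8 days.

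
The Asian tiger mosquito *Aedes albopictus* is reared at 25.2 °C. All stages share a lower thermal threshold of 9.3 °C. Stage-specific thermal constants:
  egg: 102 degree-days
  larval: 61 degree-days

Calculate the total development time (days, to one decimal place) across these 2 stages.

10.3 days

Daily accumulation at 25.2 °C = 25.2 − 9.3 = 15.9 DD/day.
Total K = 102 + 61 = 163 DD.
Total duration = 163 / 15.9 = 10.252 ≈ 10.3 days.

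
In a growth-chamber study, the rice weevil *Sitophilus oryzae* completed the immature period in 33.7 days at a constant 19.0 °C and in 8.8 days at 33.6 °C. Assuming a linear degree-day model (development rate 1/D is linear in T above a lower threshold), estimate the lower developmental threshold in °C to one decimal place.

Under the model K = D·(T − T_b), so D₁·(T₁ − T_b) = D₂·(T₂ − T_b).
33.7·(19.0 − T_b) = 8.8·(33.6 − T_b)
T_b = (33.7·19.0 − 8.8·33.6) / (33.7 − 8.8) = 344.62 / 24.9 = 13.840 °C ≈ 13.8 °C.

13.8 °C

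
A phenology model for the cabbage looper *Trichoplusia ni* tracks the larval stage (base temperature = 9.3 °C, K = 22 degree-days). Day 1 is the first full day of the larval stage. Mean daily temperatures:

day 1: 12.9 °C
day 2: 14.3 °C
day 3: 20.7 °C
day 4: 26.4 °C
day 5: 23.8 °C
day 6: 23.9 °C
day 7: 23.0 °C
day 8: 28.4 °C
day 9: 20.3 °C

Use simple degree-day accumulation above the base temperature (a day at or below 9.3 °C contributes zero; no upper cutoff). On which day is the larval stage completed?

day 4

Daily DD above 9.3 °C: 3.6, 5.0, 11.4, 17.1, 14.5, 14.6, 13.7, 19.1, 11.0.
Cumulative: 3.6, 8.6, 20.0, 37.1, 51.6, 66.2, 79.9, 99.0, 110.0.
The total first reaches 22 DD on day 4.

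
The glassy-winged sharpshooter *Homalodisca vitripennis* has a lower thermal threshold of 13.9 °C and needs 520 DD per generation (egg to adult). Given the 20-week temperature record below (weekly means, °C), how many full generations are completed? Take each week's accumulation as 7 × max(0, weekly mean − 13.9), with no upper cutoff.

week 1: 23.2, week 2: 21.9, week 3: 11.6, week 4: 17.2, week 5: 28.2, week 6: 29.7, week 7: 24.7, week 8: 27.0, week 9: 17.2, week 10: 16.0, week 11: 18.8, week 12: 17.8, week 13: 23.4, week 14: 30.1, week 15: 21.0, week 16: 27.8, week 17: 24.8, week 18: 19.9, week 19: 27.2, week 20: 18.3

Weekly DD (7 × max(0, T̄ − 13.9)): 65.1, 56.0, 0.0, 23.1, 100.1, 110.6, 75.6, 91.7, 23.1, 14.7, 34.3, 27.3, 66.5, 113.4, 49.7, 97.3, 76.3, 42.0, 93.1, 30.8.
Season total = 1190.7 DD.
Complete generations = ⌊1190.7 / 520⌋ = 2.

2 generations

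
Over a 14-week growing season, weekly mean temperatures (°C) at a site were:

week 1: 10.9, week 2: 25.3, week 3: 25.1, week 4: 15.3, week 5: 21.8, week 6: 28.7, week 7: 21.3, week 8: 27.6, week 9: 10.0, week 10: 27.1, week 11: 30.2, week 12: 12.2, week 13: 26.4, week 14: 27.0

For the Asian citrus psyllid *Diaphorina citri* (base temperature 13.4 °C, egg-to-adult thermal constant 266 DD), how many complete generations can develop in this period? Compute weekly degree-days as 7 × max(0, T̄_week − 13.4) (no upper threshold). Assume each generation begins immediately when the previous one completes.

Weekly DD (7 × max(0, T̄ − 13.4)): 0.0, 83.3, 81.9, 13.3, 58.8, 107.1, 55.3, 99.4, 0.0, 95.9, 117.6, 0.0, 91.0, 95.2.
Season total = 898.8 DD.
Complete generations = ⌊898.8 / 266⌋ = 3.

3 generations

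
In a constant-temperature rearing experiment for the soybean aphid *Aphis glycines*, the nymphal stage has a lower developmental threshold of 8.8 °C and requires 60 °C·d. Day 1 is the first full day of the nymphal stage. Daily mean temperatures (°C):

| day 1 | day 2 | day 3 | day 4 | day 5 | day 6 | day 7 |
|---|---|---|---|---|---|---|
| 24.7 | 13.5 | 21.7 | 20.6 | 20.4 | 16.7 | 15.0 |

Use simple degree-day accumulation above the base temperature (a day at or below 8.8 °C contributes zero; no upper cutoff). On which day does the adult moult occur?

day 6

Daily DD above 8.8 °C: 15.9, 4.7, 12.9, 11.8, 11.6, 7.9, 6.2.
Cumulative: 15.9, 20.6, 33.5, 45.3, 56.9, 64.8, 71.0.
The total first reaches 60 DD on day 6.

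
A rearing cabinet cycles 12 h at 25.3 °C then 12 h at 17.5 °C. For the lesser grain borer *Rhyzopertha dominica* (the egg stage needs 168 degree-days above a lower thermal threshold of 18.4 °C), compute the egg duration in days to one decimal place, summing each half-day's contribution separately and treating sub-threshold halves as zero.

48.7 days

Day half: max(0, 25.3 − 18.4) × 0.5 = 6.9 × 0.5 = 3.45 DD.
Night half: max(0, 17.5 − 18.4) × 0.5 = 0.0 × 0.5 = 0.00 DD.
Per 24 h: 3.45 DD/day.
Duration = 168 / 3.45 = 48.696 ≈ 48.7 days.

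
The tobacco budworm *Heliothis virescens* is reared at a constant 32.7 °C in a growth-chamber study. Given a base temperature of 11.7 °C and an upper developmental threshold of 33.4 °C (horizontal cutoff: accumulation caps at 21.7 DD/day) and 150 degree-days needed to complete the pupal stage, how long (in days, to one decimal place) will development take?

Daily accumulation = 32.7 − 11.7 = 21.0 DD/day.
Duration = 150 / 21.0 = 7.143 ≈ 7.1 days.

7.1 days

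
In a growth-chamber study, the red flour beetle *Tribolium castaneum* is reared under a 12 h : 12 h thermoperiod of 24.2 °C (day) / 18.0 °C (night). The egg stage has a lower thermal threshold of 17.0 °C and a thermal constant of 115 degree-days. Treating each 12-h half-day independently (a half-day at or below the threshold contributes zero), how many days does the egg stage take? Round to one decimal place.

28.0 days

Day half: max(0, 24.2 − 17.0) × 0.5 = 7.2 × 0.5 = 3.60 DD.
Night half: max(0, 18.0 − 17.0) × 0.5 = 1.0 × 0.5 = 0.50 DD.
Per 24 h: 4.10 DD/day.
Duration = 115 / 4.10 = 28.049 ≈ 28.0 days.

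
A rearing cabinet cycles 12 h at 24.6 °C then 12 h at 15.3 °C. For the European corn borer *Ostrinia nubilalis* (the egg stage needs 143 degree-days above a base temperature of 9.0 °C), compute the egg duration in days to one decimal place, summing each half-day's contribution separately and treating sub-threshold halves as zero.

13.1 days

Day half: max(0, 24.6 − 9.0) × 0.5 = 15.6 × 0.5 = 7.80 DD.
Night half: max(0, 15.3 − 9.0) × 0.5 = 6.3 × 0.5 = 3.15 DD.
Per 24 h: 10.95 DD/day.
Duration = 143 / 10.95 = 13.059 ≈ 13.1 days.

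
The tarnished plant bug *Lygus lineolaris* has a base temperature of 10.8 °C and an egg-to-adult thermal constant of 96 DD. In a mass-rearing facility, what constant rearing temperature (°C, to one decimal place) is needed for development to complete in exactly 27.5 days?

Required daily accumulation = 96 / 27.5 = 3.491 DD/day.
T = T_base + 3.491 = 10.8 + 3.491 = 14.291 ≈ 14.3 °C.

14.3 °C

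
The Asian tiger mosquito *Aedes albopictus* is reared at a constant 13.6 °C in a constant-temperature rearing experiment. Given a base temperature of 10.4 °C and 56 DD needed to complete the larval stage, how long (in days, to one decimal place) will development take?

Daily accumulation = 13.6 − 10.4 = 3.2 DD/day.
Duration = 56 / 3.2 = 17.500 ≈ 17.5 days.

17.5 days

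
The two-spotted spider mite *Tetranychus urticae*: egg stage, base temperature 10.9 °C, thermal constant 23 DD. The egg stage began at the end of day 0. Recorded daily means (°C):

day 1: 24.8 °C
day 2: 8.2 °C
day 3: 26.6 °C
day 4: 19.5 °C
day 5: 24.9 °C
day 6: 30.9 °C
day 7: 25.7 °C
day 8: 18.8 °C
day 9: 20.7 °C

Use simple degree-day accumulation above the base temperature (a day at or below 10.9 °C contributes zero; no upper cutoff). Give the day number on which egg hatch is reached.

Daily DD above 10.9 °C: 13.9, 0.0, 15.7, 8.6, 14.0, 20.0, 14.8, 7.9, 9.8.
Cumulative: 13.9, 13.9, 29.6, 38.2, 52.2, 72.2, 87.0, 94.9, 104.7.
The total first reaches 23 DD on day 3.

day 3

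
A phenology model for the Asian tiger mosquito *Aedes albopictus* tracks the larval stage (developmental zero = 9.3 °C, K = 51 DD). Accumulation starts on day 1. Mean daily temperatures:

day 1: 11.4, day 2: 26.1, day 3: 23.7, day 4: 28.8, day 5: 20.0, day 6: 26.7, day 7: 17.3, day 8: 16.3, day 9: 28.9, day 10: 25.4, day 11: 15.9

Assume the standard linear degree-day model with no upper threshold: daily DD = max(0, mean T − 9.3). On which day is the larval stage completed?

day 4

Daily DD above 9.3 °C: 2.1, 16.8, 14.4, 19.5, 10.7, 17.4, 8.0, 7.0, 19.6, 16.1, 6.6.
Cumulative: 2.1, 18.9, 33.3, 52.8, 63.5, 80.9, 88.9, 95.9, 115.5, 131.6, 138.2.
The total first reaches 51 DD on day 4.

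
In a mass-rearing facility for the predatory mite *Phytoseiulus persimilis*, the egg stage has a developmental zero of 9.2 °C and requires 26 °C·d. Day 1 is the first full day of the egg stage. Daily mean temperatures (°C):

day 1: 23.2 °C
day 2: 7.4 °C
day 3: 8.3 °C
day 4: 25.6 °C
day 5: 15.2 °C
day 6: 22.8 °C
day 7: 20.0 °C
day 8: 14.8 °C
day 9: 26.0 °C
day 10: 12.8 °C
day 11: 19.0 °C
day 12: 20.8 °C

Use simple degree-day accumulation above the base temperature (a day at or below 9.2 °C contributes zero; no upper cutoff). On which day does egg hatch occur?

day 4

Daily DD above 9.2 °C: 14.0, 0.0, 0.0, 16.4, 6.0, 13.6, 10.8, 5.6, 16.8, 3.6, 9.8, 11.6.
Cumulative: 14.0, 14.0, 14.0, 30.4, 36.4, 50.0, 60.8, 66.4, 83.2, 86.8, 96.6, 108.2.
The total first reaches 26 DD on day 4.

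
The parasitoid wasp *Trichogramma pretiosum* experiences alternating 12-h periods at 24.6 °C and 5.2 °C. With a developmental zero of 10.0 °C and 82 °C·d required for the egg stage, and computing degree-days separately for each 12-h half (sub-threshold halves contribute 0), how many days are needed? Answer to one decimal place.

Day half: max(0, 24.6 − 10.0) × 0.5 = 14.6 × 0.5 = 7.30 DD.
Night half: max(0, 5.2 − 10.0) × 0.5 = 0.0 × 0.5 = 0.00 DD.
Per 24 h: 7.30 DD/day.
Duration = 82 / 7.30 = 11.233 ≈ 11.2 days.

11.2 days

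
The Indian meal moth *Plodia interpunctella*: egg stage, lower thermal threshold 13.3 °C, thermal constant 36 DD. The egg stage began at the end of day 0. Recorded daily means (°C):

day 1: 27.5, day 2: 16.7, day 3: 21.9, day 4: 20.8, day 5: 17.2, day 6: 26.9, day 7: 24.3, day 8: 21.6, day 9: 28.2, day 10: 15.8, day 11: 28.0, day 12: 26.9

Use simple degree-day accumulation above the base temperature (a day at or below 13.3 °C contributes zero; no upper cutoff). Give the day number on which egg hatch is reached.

Daily DD above 13.3 °C: 14.2, 3.4, 8.6, 7.5, 3.9, 13.6, 11.0, 8.3, 14.9, 2.5, 14.7, 13.6.
Cumulative: 14.2, 17.6, 26.2, 33.7, 37.6, 51.2, 62.2, 70.5, 85.4, 87.9, 102.6, 116.2.
The total first reaches 36 DD on day 5.

day 5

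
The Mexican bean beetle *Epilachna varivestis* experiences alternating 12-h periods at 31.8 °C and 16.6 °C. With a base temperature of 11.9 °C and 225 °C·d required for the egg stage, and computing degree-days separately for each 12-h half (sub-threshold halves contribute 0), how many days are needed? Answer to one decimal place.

18.3 days

Day half: max(0, 31.8 − 11.9) × 0.5 = 19.9 × 0.5 = 9.95 DD.
Night half: max(0, 16.6 − 11.9) × 0.5 = 4.7 × 0.5 = 2.35 DD.
Per 24 h: 12.30 DD/day.
Duration = 225 / 12.30 = 18.293 ≈ 18.3 days.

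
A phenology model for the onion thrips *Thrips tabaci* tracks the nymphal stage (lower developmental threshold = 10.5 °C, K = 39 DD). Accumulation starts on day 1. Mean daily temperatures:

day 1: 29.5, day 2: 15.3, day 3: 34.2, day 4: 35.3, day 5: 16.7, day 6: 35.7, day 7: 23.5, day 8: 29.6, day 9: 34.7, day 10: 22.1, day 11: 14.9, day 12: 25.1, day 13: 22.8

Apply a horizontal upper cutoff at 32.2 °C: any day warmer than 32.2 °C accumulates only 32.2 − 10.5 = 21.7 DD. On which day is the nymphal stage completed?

Daily DD above 10.5 °C (capped at 21.7): 19.0, 4.8, 21.7, 21.7, 6.2, 21.7, 13.0, 19.1, 21.7, 11.6, 4.4, 14.6, 12.3.
Cumulative: 19.0, 23.8, 45.5, 67.2, 73.4, 95.1, 108.1, 127.2, 148.9, 160.5, 164.9, 179.5, 191.8.
The total first reaches 39 DD on day 3.

day 3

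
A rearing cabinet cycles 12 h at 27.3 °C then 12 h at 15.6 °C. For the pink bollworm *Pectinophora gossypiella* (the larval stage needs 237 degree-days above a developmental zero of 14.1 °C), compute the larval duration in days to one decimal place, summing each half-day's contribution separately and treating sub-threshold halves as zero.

Day half: max(0, 27.3 − 14.1) × 0.5 = 13.2 × 0.5 = 6.60 DD.
Night half: max(0, 15.6 − 14.1) × 0.5 = 1.5 × 0.5 = 0.75 DD.
Per 24 h: 7.35 DD/day.
Duration = 237 / 7.35 = 32.245 ≈ 32.2 days.

32.2 days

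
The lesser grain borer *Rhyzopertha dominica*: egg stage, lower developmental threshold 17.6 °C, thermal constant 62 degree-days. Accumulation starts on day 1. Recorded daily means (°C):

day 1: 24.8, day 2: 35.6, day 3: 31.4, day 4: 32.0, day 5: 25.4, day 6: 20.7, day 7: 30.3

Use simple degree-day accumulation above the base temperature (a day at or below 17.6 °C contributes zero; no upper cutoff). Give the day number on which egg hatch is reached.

day 6

Daily DD above 17.6 °C: 7.2, 18.0, 13.8, 14.4, 7.8, 3.1, 12.7.
Cumulative: 7.2, 25.2, 39.0, 53.4, 61.2, 64.3, 77.0.
The total first reaches 62 DD on day 6.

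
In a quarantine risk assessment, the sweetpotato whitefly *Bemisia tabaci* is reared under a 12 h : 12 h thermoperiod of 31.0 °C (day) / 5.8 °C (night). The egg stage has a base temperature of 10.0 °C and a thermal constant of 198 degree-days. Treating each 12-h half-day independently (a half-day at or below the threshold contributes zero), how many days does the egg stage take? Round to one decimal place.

18.9 days

Day half: max(0, 31.0 − 10.0) × 0.5 = 21.0 × 0.5 = 10.50 DD.
Night half: max(0, 5.8 − 10.0) × 0.5 = 0.0 × 0.5 = 0.00 DD.
Per 24 h: 10.50 DD/day.
Duration = 198 / 10.50 = 18.857 ≈ 18.9 days.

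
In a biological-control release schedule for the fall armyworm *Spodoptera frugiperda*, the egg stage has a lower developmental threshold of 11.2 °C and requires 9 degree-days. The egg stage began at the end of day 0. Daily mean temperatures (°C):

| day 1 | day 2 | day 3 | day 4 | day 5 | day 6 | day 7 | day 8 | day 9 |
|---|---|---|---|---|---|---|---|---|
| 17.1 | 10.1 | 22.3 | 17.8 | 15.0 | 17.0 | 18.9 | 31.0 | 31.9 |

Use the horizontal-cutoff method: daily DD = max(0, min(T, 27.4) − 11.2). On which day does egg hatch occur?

Daily DD above 11.2 °C (capped at 16.2): 5.9, 0.0, 11.1, 6.6, 3.8, 5.8, 7.7, 16.2, 16.2.
Cumulative: 5.9, 5.9, 17.0, 23.6, 27.4, 33.2, 40.9, 57.1, 73.3.
The total first reaches 9 DD on day 3.

day 3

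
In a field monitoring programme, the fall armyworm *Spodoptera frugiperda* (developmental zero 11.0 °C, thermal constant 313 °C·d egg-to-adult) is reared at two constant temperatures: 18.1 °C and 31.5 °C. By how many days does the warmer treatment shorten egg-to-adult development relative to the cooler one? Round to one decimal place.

At 18.1 °C: 313 / (18.1 − 11.0) = 313 / 7.1 = 44.085 d.
At 31.5 °C: 313 / (31.5 − 11.0) = 313 / 20.5 = 15.268 d.
Difference = |44.085 − 15.268| = 28.816 ≈ 28.8 days.

28.8 days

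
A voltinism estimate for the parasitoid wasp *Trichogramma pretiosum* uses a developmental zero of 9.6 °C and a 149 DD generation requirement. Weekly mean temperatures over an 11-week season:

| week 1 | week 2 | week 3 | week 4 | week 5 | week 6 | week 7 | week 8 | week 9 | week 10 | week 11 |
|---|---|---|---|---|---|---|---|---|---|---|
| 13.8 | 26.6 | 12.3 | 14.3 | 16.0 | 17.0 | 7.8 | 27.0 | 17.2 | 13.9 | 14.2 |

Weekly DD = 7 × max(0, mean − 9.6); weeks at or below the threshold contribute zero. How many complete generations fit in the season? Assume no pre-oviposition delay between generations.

Weekly DD (7 × max(0, T̄ − 9.6)): 29.4, 119.0, 18.9, 32.9, 44.8, 51.8, 0.0, 121.8, 53.2, 30.1, 32.2.
Season total = 534.1 DD.
Complete generations = ⌊534.1 / 149⌋ = 3.

3 generations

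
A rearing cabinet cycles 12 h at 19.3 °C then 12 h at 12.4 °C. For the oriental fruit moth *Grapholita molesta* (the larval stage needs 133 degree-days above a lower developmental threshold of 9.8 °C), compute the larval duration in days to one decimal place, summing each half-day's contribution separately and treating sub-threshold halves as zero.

22.0 days

Day half: max(0, 19.3 − 9.8) × 0.5 = 9.5 × 0.5 = 4.75 DD.
Night half: max(0, 12.4 − 9.8) × 0.5 = 2.6 × 0.5 = 1.30 DD.
Per 24 h: 6.05 DD/day.
Duration = 133 / 6.05 = 21.983 ≈ 22.0 days.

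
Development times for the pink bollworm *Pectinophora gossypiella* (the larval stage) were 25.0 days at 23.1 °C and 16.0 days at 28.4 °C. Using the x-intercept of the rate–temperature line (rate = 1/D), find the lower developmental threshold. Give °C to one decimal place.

Equal thermal constants: D₁(T₁ − T_b) = D₂(T₂ − T_b).
25.0·(23.1 − T_b) = 16.0·(28.4 − T_b)
T_b = (25.0·23.1 − 16.0·28.4) / (25.0 − 16.0) = 123.10 / 9.0 = 13.678 °C ≈ 13.7 °C.

13.7 °C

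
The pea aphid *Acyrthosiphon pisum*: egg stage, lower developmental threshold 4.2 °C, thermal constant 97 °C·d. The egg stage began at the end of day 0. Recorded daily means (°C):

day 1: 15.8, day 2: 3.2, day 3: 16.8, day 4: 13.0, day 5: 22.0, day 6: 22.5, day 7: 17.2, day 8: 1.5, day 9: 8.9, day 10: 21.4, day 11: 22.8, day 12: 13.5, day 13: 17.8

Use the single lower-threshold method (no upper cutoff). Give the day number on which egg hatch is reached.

Daily DD above 4.2 °C: 11.6, 0.0, 12.6, 8.8, 17.8, 18.3, 13.0, 0.0, 4.7, 17.2, 18.6, 9.3, 13.6.
Cumulative: 11.6, 11.6, 24.2, 33.0, 50.8, 69.1, 82.1, 82.1, 86.8, 104.0, 122.6, 131.9, 145.5.
The total first reaches 97 DD on day 10.

day 10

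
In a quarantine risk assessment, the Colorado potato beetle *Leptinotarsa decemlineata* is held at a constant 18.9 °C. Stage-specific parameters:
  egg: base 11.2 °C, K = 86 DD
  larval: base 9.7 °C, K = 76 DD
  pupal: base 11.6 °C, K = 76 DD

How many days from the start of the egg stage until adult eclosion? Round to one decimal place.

29.8 days

egg: 86 / (18.9 − 11.2) = 86 / 7.7 = 11.169 d.
larval: 76 / (18.9 − 9.7) = 76 / 9.2 = 8.261 d.
pupal: 76 / (18.9 − 11.6) = 76 / 7.3 = 10.411 d.
Sum = 29.841 ≈ 29.8 days.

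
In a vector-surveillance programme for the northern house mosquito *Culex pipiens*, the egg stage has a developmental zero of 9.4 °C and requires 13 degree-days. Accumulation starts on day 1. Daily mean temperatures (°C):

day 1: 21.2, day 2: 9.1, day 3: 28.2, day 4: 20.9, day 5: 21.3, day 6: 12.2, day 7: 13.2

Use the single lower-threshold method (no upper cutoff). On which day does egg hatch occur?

Daily DD above 9.4 °C: 11.8, 0.0, 18.8, 11.5, 11.9, 2.8, 3.8.
Cumulative: 11.8, 11.8, 30.6, 42.1, 54.0, 56.8, 60.6.
The total first reaches 13 DD on day 3.

day 3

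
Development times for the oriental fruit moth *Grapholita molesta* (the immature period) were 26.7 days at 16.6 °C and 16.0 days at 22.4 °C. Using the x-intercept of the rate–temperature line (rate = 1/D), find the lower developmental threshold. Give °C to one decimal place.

7.9 °C

Equal thermal constants: D₁(T₁ − T_b) = D₂(T₂ − T_b).
26.7·(16.6 − T_b) = 16.0·(22.4 − T_b)
T_b = (26.7·16.6 − 16.0·22.4) / (26.7 − 16.0) = 84.82 / 10.7 = 7.927 °C ≈ 7.9 °C.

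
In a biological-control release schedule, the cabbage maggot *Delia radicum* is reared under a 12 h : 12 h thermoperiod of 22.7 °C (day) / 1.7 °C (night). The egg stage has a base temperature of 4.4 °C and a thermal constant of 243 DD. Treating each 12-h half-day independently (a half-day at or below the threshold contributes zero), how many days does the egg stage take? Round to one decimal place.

26.6 days

Day half: max(0, 22.7 − 4.4) × 0.5 = 18.3 × 0.5 = 9.15 DD.
Night half: max(0, 1.7 − 4.4) × 0.5 = 0.0 × 0.5 = 0.00 DD.
Per 24 h: 9.15 DD/day.
Duration = 243 / 9.15 = 26.557 ≈ 26.6 days.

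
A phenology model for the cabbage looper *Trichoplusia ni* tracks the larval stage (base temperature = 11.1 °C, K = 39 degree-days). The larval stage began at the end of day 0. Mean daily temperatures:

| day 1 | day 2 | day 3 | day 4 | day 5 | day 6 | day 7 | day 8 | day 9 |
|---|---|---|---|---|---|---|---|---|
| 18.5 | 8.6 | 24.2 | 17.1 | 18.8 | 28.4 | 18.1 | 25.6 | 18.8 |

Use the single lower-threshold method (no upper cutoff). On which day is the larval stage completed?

day 6

Daily DD above 11.1 °C: 7.4, 0.0, 13.1, 6.0, 7.7, 17.3, 7.0, 14.5, 7.7.
Cumulative: 7.4, 7.4, 20.5, 26.5, 34.2, 51.5, 58.5, 73.0, 80.7.
The total first reaches 39 DD on day 6.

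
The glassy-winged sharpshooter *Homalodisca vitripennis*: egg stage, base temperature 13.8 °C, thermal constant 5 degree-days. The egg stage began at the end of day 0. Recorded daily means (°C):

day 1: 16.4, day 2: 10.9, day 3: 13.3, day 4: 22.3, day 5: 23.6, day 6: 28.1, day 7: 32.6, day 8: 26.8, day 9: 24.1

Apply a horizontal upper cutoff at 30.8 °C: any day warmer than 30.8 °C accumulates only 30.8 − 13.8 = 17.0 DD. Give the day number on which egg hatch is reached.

Daily DD above 13.8 °C (capped at 17.0): 2.6, 0.0, 0.0, 8.5, 9.8, 14.3, 17.0, 13.0, 10.3.
Cumulative: 2.6, 2.6, 2.6, 11.1, 20.9, 35.2, 52.2, 65.2, 75.5.
The total first reaches 5 DD on day 4.

day 4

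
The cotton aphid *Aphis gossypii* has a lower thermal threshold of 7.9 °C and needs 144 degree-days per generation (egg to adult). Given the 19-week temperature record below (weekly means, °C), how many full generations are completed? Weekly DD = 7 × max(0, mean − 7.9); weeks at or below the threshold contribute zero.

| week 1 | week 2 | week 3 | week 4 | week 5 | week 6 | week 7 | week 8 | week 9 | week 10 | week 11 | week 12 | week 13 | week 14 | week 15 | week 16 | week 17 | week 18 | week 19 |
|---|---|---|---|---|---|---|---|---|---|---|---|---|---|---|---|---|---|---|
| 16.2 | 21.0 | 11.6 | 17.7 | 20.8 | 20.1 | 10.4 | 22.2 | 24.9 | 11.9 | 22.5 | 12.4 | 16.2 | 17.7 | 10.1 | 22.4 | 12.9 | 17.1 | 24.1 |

Weekly DD (7 × max(0, T̄ − 7.9)): 58.1, 91.7, 25.9, 68.6, 90.3, 85.4, 17.5, 100.1, 119.0, 28.0, 102.2, 31.5, 58.1, 68.6, 15.4, 101.5, 35.0, 64.4, 113.4.
Season total = 1274.7 DD.
Complete generations = ⌊1274.7 / 144⌋ = 8.

8 generations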